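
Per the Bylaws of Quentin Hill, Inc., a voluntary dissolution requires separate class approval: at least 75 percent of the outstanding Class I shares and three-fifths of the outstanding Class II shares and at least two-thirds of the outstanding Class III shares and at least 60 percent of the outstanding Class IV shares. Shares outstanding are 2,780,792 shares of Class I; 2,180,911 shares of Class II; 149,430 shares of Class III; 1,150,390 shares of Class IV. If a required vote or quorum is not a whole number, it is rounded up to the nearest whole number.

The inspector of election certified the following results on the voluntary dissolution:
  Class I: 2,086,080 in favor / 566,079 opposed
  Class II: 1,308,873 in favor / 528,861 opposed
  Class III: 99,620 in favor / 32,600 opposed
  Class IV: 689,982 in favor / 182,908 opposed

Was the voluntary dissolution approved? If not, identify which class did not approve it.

Class I: 3/4 of 2780792 = 2085594; 2,085,594 required, 2,086,080 in favor — approved.
Class II: 3/5 of 2180911 = 1308546.60, rounded up to 1308547; 1,308,547 required, 1,308,873 in favor — approved.
Class III: 2/3 of 149430 = 99620; 99,620 required, 99,620 in favor — approved.
Class IV: 3/5 of 1150390 = 690234; 690,234 required, 689,982 in favor — not approved.

Not approved — the Class IV shares did not give the required vote.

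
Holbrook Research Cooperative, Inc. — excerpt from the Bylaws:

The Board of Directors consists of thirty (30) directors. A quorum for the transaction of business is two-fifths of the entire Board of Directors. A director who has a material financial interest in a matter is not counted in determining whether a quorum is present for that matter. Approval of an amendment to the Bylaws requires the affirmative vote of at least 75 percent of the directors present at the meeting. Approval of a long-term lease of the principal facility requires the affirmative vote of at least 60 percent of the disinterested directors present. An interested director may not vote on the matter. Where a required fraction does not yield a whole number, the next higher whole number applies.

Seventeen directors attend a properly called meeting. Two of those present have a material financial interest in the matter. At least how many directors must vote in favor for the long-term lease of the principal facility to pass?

9

The long-term lease of the principal facility requires three-fifths of the disinterested directors present (17 − 2 = 15).
3/5 of 15 = 9.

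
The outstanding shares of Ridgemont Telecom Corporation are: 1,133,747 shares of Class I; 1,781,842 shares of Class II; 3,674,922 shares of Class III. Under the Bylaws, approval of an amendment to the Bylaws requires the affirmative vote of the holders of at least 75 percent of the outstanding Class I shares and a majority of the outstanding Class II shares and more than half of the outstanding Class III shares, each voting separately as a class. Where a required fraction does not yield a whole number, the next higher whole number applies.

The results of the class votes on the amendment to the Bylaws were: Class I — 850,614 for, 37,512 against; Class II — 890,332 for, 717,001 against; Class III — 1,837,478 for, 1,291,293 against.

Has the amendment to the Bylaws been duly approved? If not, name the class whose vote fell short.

Not approved — the Class II shares did not give the required vote.

Class I: 3/4 of 1133747 = 850310.25, rounded up to 850311; 850,311 required, 850,614 in favor — approved.
Class II: a majority of 1781842 is 890922; 890,922 required, 890,332 in favor — not approved.
Class III: a majority of 3674922 is 1837462; 1,837,462 required, 1,837,478 in favor — approved.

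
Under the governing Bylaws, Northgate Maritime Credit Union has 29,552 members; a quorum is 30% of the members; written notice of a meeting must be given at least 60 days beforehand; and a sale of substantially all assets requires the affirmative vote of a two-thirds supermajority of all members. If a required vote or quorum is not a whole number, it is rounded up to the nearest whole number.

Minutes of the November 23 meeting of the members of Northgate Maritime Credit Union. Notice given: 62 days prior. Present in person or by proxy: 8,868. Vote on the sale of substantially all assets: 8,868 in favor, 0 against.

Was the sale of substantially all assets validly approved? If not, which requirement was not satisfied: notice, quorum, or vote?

Invalid — vote requirement not satisfied.

Notice: 62 days given; 60 required. Satisfied.
Quorum: 30% of 29,552 = 8,865.60, rounded up to 8,866; 8,868 present. Satisfied.
Vote: requires two-thirds of all members (29,552); 2/3 of 29552 = 19701.33, rounded up to 19702, so 19,702 needed; 8,868 in favor. Not satisfied.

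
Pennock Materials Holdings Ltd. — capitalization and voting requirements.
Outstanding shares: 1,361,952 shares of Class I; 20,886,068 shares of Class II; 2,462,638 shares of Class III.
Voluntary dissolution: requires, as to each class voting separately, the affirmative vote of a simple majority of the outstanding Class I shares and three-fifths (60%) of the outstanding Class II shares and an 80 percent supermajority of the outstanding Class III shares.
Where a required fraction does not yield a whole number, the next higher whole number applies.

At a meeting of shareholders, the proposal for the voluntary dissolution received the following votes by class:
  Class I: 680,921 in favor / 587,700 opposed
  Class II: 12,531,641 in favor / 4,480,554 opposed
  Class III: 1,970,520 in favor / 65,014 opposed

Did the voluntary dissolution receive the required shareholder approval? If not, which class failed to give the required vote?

Class I: a majority of 1361952 is 680977; 680,977 required, 680,921 in favor — not approved.
Class II: 3/5 of 20886068 = 12531640.80, rounded up to 12531641; 12,531,641 required, 12,531,641 in favor — approved.
Class III: 4/5 of 2462638 = 1970110.40, rounded up to 1970111; 1,970,111 required, 1,970,520 in favor — approved.

Not approved — the Class I shares did not give the required vote.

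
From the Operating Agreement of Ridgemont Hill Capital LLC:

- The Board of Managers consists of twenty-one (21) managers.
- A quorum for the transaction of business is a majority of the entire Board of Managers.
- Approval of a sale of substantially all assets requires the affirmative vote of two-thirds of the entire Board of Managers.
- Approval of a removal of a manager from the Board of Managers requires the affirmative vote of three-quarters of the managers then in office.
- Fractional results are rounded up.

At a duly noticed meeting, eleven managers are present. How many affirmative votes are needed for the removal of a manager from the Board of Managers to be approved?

The removal of a manager from the Board of Managers requires three-fourths of the managers then in office (21).
3/4 of 21 = 15.75, rounded up to 16.
(Only 11 can vote, so the removal of a manager from the Board of Managers cannot pass at this meeting, but the required vote is still 16.)

16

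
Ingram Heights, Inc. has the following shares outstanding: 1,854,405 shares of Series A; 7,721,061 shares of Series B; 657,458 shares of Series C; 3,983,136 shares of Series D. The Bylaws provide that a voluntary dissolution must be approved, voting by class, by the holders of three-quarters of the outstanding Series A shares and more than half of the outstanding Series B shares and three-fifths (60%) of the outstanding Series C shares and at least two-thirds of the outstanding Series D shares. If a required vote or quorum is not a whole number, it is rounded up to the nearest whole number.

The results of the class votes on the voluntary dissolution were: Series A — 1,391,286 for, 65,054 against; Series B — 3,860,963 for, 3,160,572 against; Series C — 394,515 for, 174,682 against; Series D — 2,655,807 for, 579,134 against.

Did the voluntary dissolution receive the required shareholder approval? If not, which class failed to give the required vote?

Series A: 3/4 of 1854405 = 1390803.75, rounded up to 1390804; 1,390,804 required, 1,391,286 in favor — approved.
Series B: a majority of 7721061 is 3860531; 3,860,531 required, 3,860,963 in favor — approved.
Series C: 3/5 of 657458 = 394474.80, rounded up to 394475; 394,475 required, 394,515 in favor — approved.
Series D: 2/3 of 3983136 = 2655424; 2,655,424 required, 2,655,807 in favor — approved.

Approved — every class gave the required vote.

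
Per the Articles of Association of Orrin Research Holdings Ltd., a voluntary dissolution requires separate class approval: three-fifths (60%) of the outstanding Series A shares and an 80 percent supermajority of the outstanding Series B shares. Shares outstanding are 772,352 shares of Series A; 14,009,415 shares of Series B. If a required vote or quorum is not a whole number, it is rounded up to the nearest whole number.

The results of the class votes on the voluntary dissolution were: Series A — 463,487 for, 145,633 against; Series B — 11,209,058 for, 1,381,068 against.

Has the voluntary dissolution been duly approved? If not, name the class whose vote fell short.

Approved — every class gave the required vote.

Series A: 3/5 of 772352 = 463411.20, rounded up to 463412; 463,412 required, 463,487 in favor — approved.
Series B: 4/5 of 14009415 = 11207532; 11,207,532 required, 11,209,058 in favor — approved.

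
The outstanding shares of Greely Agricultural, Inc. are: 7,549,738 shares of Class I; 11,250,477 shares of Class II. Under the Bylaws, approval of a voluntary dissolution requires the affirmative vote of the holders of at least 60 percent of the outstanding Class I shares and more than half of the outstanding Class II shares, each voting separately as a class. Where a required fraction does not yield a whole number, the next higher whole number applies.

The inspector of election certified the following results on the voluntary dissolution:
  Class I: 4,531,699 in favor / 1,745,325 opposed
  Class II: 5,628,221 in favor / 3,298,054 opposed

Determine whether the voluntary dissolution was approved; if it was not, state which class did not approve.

Class I: 3/5 of 7549738 = 4529842.80, rounded up to 4529843; 4,529,843 required, 4,531,699 in favor — approved.
Class II: a majority of 11250477 is 5625239; 5,625,239 required, 5,628,221 in favor — approved.

Approved — every class gave the required vote.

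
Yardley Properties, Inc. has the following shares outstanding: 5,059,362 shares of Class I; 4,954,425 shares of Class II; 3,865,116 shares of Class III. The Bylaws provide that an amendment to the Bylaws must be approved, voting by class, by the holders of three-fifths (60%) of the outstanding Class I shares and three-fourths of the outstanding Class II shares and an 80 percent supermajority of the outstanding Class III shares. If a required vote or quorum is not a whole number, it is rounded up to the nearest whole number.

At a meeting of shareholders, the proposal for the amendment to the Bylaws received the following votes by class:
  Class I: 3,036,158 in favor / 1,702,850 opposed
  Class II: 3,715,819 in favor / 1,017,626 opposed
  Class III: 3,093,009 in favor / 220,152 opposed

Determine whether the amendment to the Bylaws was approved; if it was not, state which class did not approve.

Class I: 3/5 of 5059362 = 3035617.20, rounded up to 3035618; 3,035,618 required, 3,036,158 in favor — approved.
Class II: 3/4 of 4954425 = 3715818.75, rounded up to 3715819; 3,715,819 required, 3,715,819 in favor — approved.
Class III: 4/5 of 3865116 = 3092092.80, rounded up to 3092093; 3,092,093 required, 3,093,009 in favor — approved.

Approved — every class gave the required vote.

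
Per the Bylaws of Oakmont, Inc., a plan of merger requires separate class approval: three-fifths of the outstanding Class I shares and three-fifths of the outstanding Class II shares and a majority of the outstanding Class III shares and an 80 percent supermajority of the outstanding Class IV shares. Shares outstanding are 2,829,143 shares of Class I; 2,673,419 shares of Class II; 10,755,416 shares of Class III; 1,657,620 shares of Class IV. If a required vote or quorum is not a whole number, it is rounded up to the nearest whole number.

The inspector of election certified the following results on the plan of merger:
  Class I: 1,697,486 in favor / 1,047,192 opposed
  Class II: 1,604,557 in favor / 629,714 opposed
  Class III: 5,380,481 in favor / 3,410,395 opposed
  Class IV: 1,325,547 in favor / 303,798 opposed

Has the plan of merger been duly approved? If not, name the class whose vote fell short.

Not approved — the Class IV shares did not give the required vote.

Class I: 3/5 of 2829143 = 1697485.80, rounded up to 1697486; 1,697,486 required, 1,697,486 in favor — approved.
Class II: 3/5 of 2673419 = 1604051.40, rounded up to 1604052; 1,604,052 required, 1,604,557 in favor — approved.
Class III: a majority of 10755416 is 5377709; 5,377,709 required, 5,380,481 in favor — approved.
Class IV: 4/5 of 1657620 = 1326096; 1,326,096 required, 1,325,547 in favor — not approved.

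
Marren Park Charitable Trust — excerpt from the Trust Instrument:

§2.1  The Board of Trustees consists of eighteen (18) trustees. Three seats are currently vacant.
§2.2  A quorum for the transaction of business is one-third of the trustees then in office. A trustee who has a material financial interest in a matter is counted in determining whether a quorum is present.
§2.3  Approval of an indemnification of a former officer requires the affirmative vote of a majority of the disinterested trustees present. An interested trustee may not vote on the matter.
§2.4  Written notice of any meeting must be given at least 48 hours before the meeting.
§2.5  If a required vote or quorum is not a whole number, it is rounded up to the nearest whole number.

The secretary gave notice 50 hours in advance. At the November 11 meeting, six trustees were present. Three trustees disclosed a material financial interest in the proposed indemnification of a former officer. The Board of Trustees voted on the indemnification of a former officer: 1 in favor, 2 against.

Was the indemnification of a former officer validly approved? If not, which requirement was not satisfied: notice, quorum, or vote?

Notice: 50 hours given; 48 required (50 ≥ 48). Satisfied.
Quorum: 6 present (interested trustees count toward quorum); quorum is 5. Satisfied.
Vote: the indemnification of a former officer requires a majority of the disinterested trustees present (6 − 3 = 3). A majority of 3 is 2, so 2 affirmative votes are needed; 1 voted in favor. Not satisfied.

Invalid — vote requirement not satisfied.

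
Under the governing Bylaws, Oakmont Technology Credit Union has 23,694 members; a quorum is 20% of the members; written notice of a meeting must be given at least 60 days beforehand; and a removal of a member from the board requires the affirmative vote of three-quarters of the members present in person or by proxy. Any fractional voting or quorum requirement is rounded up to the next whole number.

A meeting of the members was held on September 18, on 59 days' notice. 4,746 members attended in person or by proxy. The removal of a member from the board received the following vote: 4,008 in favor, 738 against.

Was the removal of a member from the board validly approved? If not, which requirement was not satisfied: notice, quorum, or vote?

Notice: 59 days given; 60 required. Not satisfied.
Quorum: 20% of 23,694 = 4,738.80, rounded up to 4,739; 4,746 present. Satisfied.
Vote: requires three-fourths of those present (4,746); 3/4 of 4746 = 3559.50, rounded up to 3560, so 3,560 needed; 4,008 in favor. Satisfied.

Invalid — notice requirement not satisfied.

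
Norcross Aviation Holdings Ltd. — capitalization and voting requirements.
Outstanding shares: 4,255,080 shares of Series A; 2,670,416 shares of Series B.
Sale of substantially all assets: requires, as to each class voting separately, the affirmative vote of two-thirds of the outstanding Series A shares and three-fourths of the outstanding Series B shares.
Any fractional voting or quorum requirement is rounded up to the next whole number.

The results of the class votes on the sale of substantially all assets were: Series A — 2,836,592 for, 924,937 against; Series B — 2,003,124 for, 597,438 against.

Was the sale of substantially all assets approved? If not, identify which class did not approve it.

Not approved — the Series A shares did not give the required vote.

Series A: 2/3 of 4255080 = 2836720; 2,836,720 required, 2,836,592 in favor — not approved.
Series B: 3/4 of 2670416 = 2002812; 2,002,812 required, 2,003,124 in favor — approved.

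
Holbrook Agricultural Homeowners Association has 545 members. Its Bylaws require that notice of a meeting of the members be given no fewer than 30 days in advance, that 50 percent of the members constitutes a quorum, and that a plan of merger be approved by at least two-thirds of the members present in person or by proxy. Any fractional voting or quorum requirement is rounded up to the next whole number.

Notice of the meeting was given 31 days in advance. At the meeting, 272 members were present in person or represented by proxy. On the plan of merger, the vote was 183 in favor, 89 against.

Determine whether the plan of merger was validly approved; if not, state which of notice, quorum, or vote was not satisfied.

Invalid — quorum requirement not satisfied.

Notice: 31 days given; 30 required. Satisfied.
Quorum: 50% of 545 = 272.50, rounded up to 273; 272 present. Not satisfied.
Vote: requires two-thirds of those present (272); 2/3 of 272 = 181.33, rounded up to 182, so 182 needed; 183 in favor. Satisfied.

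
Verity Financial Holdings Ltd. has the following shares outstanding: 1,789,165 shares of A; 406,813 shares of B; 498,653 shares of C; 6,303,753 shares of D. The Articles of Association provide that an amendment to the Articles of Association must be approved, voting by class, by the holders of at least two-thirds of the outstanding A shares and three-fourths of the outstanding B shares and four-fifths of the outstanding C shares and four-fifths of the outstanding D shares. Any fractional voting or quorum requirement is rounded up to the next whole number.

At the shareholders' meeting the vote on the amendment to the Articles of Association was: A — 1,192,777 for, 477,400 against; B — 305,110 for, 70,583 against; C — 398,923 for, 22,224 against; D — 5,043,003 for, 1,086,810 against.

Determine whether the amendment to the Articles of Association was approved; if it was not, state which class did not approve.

Approved — every class gave the required vote.

A: 2/3 of 1789165 = 1192776.67, rounded up to 1192777; 1,192,777 required, 1,192,777 in favor — approved.
B: 3/4 of 406813 = 305109.75, rounded up to 305110; 305,110 required, 305,110 in favor — approved.
C: 4/5 of 498653 = 398922.40, rounded up to 398923; 398,923 required, 398,923 in favor — approved.
D: 4/5 of 6303753 = 5043002.40, rounded up to 5043003; 5,043,003 required, 5,043,003 in favor — approved.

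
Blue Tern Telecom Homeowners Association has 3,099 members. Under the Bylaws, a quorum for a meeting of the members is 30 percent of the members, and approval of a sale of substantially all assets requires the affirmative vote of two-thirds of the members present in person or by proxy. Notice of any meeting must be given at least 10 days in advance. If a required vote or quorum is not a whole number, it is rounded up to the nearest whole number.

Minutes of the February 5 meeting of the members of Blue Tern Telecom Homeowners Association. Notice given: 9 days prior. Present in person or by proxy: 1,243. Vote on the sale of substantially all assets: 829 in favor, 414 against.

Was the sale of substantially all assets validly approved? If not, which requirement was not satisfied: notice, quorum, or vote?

Invalid — notice requirement not satisfied.

Notice: 9 days given; 10 required. Not satisfied.
Quorum: 30% of 3,099 = 929.70, rounded up to 930; 1,243 present. Satisfied.
Vote: requires two-thirds of those present (1,243); 2/3 of 1243 = 828.67, rounded up to 829, so 829 needed; 829 in favor. Satisfied.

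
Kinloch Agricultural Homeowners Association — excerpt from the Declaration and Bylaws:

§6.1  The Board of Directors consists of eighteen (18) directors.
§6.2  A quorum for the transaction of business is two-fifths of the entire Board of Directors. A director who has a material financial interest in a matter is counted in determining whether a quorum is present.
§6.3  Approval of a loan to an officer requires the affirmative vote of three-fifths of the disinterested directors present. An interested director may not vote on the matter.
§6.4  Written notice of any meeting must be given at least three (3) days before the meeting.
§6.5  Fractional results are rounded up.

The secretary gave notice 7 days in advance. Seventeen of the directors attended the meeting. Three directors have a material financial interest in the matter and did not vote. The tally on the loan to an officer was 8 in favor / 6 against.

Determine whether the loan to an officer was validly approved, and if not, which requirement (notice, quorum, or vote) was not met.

Invalid — vote requirement not satisfied.

Notice: 7 days given; 3 required (7 ≥ 3). Satisfied.
Quorum: 17 present (interested directors count toward quorum); quorum is 8. Satisfied.
Vote: the loan to an officer requires three-fifths of the disinterested directors present (17 − 3 = 14). 3/5 of 14 = 8.40, rounded up to 9, so 9 affirmative votes are needed; 8 voted in favor. Not satisfied.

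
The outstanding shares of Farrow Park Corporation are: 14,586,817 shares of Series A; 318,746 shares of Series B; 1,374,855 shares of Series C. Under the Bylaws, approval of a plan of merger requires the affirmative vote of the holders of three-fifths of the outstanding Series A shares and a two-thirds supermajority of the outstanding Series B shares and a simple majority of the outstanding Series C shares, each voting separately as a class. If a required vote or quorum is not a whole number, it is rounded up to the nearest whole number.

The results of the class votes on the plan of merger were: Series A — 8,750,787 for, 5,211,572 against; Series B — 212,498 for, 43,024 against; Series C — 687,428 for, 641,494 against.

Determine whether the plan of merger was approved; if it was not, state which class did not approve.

Not approved — the Series A shares did not give the required vote.

Series A: 3/5 of 14586817 = 8752090.20, rounded up to 8752091; 8,752,091 required, 8,750,787 in favor — not approved.
Series B: 2/3 of 318746 = 212497.33, rounded up to 212498; 212,498 required, 212,498 in favor — approved.
Series C: a majority of 1374855 is 687428; 687,428 required, 687,428 in favor — approved.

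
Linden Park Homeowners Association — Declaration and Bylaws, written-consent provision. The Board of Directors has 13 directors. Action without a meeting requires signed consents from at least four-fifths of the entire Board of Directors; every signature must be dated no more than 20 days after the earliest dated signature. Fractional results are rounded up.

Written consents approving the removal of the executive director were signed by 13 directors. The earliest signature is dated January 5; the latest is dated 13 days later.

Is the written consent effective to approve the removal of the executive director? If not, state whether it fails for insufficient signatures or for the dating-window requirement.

Signatures required: at least four-fifths of 13 — 4/5 of 13 = 10.40, rounded up to 11, so 11 needed; 13 signed. Sufficient.
Dating window: the latest signature is 13 days after the earliest; the limit is 20 days. Within the window.

Effective — both the signature and dating-window requirements are satisfied.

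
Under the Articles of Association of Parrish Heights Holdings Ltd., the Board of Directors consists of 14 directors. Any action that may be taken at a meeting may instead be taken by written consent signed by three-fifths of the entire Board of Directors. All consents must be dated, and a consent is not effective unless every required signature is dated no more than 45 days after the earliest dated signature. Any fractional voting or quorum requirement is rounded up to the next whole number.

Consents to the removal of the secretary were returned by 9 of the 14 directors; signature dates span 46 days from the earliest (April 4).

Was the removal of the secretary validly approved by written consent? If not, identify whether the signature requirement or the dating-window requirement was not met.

Signatures required: three-fifths of 14 — 3/5 of 14 = 8.40, rounded up to 9, so 9 needed; 9 signed. Sufficient.
Dating window: the latest signature is 46 days after the earliest; the limit is 45 days. Outside the window.

Not effective — dating-window requirement not satisfied.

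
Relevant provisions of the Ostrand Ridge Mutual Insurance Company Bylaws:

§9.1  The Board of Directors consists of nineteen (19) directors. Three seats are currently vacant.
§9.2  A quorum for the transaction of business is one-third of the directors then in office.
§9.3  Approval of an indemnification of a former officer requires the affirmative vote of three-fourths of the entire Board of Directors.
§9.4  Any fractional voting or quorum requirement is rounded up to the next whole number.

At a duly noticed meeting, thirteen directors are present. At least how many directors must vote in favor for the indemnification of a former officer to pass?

15

The indemnification of a former officer requires three-fourths of the entire Board of Directors (19).
3/4 of 19 = 14.25, rounded up to 15.
(Only 13 can vote, so the indemnification of a former officer cannot pass at this meeting, but the required vote is still 15.)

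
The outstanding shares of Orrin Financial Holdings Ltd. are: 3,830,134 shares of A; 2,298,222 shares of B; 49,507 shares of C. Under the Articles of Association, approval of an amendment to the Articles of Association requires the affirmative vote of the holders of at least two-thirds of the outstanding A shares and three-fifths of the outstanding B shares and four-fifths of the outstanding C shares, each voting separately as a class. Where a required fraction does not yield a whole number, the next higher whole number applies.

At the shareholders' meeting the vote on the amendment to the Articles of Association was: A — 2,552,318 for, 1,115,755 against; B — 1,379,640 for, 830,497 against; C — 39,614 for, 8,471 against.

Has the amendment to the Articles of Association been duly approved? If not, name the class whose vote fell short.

Not approved — the A shares did not give the required vote.

A: 2/3 of 3830134 = 2553422.67, rounded up to 2553423; 2,553,423 required, 2,552,318 in favor — not approved.
B: 3/5 of 2298222 = 1378933.20, rounded up to 1378934; 1,378,934 required, 1,379,640 in favor — approved.
C: 4/5 of 49507 = 39605.60, rounded up to 39606; 39,606 required, 39,614 in favor — approved.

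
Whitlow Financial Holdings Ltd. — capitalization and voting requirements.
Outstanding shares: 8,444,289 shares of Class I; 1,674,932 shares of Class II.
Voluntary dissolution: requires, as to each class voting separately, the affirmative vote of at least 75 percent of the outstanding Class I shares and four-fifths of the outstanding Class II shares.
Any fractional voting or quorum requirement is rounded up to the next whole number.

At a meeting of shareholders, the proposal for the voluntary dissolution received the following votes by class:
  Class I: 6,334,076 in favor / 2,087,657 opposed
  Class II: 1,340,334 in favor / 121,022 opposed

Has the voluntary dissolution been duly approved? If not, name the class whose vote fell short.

Approved — every class gave the required vote.

Class I: 3/4 of 8444289 = 6333216.75, rounded up to 6333217; 6,333,217 required, 6,334,076 in favor — approved.
Class II: 4/5 of 1674932 = 1339945.60, rounded up to 1339946; 1,339,946 required, 1,340,334 in favor — approved.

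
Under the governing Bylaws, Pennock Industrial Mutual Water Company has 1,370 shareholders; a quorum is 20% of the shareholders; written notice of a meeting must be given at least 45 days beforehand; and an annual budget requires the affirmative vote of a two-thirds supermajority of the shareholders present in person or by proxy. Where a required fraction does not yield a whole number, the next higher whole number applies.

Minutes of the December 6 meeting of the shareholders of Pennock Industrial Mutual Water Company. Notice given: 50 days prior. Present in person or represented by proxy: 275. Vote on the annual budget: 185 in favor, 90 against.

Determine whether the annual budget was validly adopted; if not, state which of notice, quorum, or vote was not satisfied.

Notice: 50 days given; 45 required. Satisfied.
Quorum: 20% of 1,370 = 274; 275 present. Satisfied.
Vote: requires two-thirds of those present (275); 2/3 of 275 = 183.33, rounded up to 184, so 184 needed; 185 in favor. Satisfied.

Valid — all requirements satisfied.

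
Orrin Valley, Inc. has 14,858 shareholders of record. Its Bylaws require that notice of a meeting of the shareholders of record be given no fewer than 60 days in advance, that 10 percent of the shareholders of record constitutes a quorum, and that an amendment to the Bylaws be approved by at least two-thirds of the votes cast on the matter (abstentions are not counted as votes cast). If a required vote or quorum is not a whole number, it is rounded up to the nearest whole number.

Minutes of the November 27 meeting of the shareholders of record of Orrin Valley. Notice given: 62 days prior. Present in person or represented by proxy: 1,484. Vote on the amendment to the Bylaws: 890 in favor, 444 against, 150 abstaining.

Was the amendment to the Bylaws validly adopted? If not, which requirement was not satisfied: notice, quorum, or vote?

Notice: 62 days given; 60 required. Satisfied.
Quorum: 10% of 14,858 = 1,485.80, rounded up to 1,486; 1,484 present. Not satisfied.
Vote: requires two-thirds of the votes cast (1,484 − 150 abstaining = 1,334); 2/3 of 1334 = 889.33, rounded up to 890, so 890 needed; 890 in favor. Satisfied.

Invalid — quorum requirement not satisfied.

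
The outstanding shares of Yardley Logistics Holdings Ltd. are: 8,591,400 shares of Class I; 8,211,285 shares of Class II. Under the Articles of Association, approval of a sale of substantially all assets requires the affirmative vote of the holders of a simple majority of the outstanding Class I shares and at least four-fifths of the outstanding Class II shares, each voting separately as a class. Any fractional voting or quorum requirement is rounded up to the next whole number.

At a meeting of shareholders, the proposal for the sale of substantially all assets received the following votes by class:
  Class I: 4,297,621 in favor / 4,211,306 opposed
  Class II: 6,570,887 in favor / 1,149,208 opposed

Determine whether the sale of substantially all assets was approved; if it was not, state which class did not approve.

Class I: a majority of 8591400 is 4295701; 4,295,701 required, 4,297,621 in favor — approved.
Class II: 4/5 of 8211285 = 6569028; 6,569,028 required, 6,570,887 in favor — approved.

Approved — every class gave the required vote.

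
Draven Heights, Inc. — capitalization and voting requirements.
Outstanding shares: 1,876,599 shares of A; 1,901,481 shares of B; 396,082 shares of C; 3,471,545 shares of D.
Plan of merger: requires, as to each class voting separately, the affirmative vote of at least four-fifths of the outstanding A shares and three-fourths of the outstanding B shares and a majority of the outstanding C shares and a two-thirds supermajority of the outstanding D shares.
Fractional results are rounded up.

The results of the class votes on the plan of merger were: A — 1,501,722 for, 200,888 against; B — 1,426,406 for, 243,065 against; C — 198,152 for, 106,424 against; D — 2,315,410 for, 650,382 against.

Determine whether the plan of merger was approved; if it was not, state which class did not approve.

Approved — every class gave the required vote.

A: 4/5 of 1876599 = 1501279.20, rounded up to 1501280; 1,501,280 required, 1,501,722 in favor — approved.
B: 3/4 of 1901481 = 1426110.75, rounded up to 1426111; 1,426,111 required, 1,426,406 in favor — approved.
C: a majority of 396082 is 198042; 198,042 required, 198,152 in favor — approved.
D: 2/3 of 3471545 = 2314363.33, rounded up to 2314364; 2,314,364 required, 2,315,410 in favor — approved.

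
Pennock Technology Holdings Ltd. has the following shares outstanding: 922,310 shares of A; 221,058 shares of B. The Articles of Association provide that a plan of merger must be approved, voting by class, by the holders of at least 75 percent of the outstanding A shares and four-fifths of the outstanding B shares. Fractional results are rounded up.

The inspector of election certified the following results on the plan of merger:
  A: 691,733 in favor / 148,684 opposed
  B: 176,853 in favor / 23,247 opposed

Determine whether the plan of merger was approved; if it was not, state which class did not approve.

Approved — every class gave the required vote.

A: 3/4 of 922310 = 691732.50, rounded up to 691733; 691,733 required, 691,733 in favor — approved.
B: 4/5 of 221058 = 176846.40, rounded up to 176847; 176,847 required, 176,853 in favor — approved.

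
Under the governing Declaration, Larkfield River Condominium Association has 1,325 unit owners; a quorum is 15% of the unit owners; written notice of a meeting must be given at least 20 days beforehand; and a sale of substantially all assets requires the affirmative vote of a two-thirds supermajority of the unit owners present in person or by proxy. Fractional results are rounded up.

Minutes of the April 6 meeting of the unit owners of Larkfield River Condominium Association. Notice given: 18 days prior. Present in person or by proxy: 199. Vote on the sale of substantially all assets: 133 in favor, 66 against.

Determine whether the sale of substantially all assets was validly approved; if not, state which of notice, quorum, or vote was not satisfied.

Notice: 18 days given; 20 required. Not satisfied.
Quorum: 15% of 1,325 = 198.75, rounded up to 199; 199 present. Satisfied.
Vote: requires two-thirds of those present (199); 2/3 of 199 = 132.67, rounded up to 133, so 133 needed; 133 in favor. Satisfied.

Invalid — notice requirement not satisfied.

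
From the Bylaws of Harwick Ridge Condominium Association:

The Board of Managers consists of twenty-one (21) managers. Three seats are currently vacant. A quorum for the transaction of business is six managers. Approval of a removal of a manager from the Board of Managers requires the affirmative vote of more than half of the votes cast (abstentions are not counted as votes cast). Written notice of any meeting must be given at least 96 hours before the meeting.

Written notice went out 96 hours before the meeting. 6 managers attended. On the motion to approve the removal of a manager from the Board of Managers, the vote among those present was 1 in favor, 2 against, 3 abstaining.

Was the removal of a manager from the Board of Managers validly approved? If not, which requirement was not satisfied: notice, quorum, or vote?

Notice: 96 hours given; 96 required (96 ≥ 96). Satisfied.
Quorum: 6 present; quorum is 6. Satisfied.
Vote: the removal of a manager from the Board of Managers requires a majority of the votes cast (6 present − 3 abstaining = 3). A majority of 3 is 2, so 2 affirmative votes are needed; 1 voted in favor. Not satisfied.

Invalid — vote requirement not satisfied.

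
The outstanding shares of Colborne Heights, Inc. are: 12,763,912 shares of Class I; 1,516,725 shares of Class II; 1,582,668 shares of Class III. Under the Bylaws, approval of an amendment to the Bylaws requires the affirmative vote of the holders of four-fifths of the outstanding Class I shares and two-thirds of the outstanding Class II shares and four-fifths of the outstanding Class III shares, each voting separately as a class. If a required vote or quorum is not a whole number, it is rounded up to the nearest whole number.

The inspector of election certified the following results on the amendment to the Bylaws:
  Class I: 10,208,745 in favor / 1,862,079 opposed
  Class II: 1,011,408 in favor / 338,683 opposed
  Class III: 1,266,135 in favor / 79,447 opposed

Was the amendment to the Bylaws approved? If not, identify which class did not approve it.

Not approved — the Class I shares did not give the required vote.

Class I: 4/5 of 12763912 = 10211129.60, rounded up to 10211130; 10,211,130 required, 10,208,745 in favor — not approved.
Class II: 2/3 of 1516725 = 1011150; 1,011,150 required, 1,011,408 in favor — approved.
Class III: 4/5 of 1582668 = 1266134.40, rounded up to 1266135; 1,266,135 required, 1,266,135 in favor — approved.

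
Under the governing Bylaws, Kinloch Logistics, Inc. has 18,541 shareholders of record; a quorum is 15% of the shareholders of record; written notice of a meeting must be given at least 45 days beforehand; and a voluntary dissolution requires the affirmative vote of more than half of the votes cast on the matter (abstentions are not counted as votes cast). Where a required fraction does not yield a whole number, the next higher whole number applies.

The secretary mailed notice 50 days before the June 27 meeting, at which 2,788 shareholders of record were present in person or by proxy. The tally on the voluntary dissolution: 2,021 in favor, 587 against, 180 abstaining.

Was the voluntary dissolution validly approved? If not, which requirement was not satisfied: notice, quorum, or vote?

Notice: 50 days given; 45 required. Satisfied.
Quorum: 15% of 18,541 = 2,781.15, rounded up to 2,782; 2,788 present. Satisfied.
Vote: requires a majority of the votes cast (2,788 − 180 abstaining = 2,608); a majority of 2608 is 1305, so 1,305 needed; 2,021 in favor. Satisfied.

Valid — all requirements satisfied.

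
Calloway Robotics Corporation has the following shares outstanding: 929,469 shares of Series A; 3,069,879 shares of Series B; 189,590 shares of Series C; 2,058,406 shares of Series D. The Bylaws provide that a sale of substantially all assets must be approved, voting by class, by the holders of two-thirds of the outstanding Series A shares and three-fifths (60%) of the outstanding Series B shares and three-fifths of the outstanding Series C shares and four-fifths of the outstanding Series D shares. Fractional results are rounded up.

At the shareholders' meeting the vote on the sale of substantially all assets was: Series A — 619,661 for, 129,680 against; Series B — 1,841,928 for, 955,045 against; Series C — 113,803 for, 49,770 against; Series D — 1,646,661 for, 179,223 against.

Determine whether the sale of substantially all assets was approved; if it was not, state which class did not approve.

Not approved — the Series D shares did not give the required vote.

Series A: 2/3 of 929469 = 619646; 619,646 required, 619,661 in favor — approved.
Series B: 3/5 of 3069879 = 1841927.40, rounded up to 1841928; 1,841,928 required, 1,841,928 in favor — approved.
Series C: 3/5 of 189590 = 113754; 113,754 required, 113,803 in favor — approved.
Series D: 4/5 of 2058406 = 1646724.80, rounded up to 1646725; 1,646,725 required, 1,646,661 in favor — not approved.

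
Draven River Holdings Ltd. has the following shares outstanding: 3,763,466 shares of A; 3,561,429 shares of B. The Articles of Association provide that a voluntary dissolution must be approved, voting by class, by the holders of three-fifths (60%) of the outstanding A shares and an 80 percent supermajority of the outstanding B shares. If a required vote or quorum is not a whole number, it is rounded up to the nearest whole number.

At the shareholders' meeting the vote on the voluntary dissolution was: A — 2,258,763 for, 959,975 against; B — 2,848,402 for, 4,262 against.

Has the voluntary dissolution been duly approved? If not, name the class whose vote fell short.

Not approved — the B shares did not give the required vote.

A: 3/5 of 3763466 = 2258079.60, rounded up to 2258080; 2,258,080 required, 2,258,763 in favor — approved.
B: 4/5 of 3561429 = 2849143.20, rounded up to 2849144; 2,849,144 required, 2,848,402 in favor — not approved.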